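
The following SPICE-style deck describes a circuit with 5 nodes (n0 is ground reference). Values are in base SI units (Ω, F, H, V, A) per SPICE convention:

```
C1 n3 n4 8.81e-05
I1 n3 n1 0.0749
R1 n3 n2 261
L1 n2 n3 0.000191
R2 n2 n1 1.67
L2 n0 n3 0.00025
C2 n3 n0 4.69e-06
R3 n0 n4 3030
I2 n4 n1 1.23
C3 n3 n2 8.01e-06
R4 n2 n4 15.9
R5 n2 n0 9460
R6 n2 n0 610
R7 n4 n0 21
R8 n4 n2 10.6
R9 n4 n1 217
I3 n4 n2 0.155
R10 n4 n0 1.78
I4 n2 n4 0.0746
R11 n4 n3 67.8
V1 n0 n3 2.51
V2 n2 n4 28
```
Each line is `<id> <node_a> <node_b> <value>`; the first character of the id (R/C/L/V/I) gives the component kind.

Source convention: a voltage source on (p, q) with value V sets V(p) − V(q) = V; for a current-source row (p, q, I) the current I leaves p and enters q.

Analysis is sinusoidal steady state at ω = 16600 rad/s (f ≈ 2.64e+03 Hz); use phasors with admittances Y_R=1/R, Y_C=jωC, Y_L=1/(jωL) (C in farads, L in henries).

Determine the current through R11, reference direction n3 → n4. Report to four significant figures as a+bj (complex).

-0.05402-0.009839j A

Apply KCL at each of the 4 non-ground nodes and solve the resulting linear system.
Node n1: branches {I1, R2, I2, R9} → V_1 = 31.10+0.6671j
Node n2: branches {R1, L1, R2, C3, R4, R5, R6, R8, I3, I4, V2} → V_2 = 29.15+0.6671j
Node n3: branches {C1, I1, R1, L1, L2, C2, C3, R11, V1} → V_3 = -2.510+0.000j
Node n4: branches {C1, R3, I2, R4, R7, R8, R9, I3, R10, I4, R11, V2} → V_4 = 1.152+0.6671j
Source currents: i(V1)=0.7535+0.8173j, i(V2)=-3.449+5.772j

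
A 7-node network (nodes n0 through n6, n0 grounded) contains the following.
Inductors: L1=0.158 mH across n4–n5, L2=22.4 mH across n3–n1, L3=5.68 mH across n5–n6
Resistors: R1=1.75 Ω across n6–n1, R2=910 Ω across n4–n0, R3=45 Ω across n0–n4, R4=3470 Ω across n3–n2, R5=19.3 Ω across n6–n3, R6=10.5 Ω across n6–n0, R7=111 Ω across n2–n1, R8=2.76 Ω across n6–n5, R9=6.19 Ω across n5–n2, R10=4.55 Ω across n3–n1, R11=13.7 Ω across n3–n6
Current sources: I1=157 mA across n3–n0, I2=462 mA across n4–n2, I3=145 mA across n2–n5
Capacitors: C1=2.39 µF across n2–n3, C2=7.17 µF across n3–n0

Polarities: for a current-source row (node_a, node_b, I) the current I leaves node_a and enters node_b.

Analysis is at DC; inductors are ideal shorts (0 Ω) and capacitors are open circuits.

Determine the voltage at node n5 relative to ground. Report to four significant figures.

Element admittances at DC:
  L1: short n4↔n5 (DC inductor)
  Y(R1) = 0.5714 S between n6,n1
  Y(R2) = 0.001099 S between n4,n0
  Y(R3) = 0.02222 S between n0,n4
  Y(R4) = 0.0002882 S between n3,n2
  Y(R5) = 0.05181 S between n6,n3
  Y(R6) = 0.09524 S between n6,n0
  I1: injects 0.157 A into n0 (from n3)
  Y(R7) = 0.009009 S between n2,n1
  Y(C1) = 0.000 S between n2,n3
  Y(R8) = 0.3623 S between n6,n5
  L2: short n3↔n1 (DC inductor)
  Y(R9) = 0.1616 S between n5,n2
  Y(R10) = 0.2198 S between n3,n1
  Y(R11) = 0.07299 S between n3,n6
  L3: short n5↔n6 (DC inductor)
  Y(C2) = 0.000 S between n3,n0
  I2: injects 0.462 A into n2 (from n4)
  I3: injects 0.145 A into n5 (from n2)
Assemble and solve the 9×9 MNA system:
  V(n1)=-1.522  V(n2)=0.5204  V(n3)=-1.522  V(n4)=-1.324  V(n5)=-1.324  V(n6)=-1.324
  i(L1)=-0.4311  i(L2)=-0.1317  i(L3)=0.01189

-1.324 V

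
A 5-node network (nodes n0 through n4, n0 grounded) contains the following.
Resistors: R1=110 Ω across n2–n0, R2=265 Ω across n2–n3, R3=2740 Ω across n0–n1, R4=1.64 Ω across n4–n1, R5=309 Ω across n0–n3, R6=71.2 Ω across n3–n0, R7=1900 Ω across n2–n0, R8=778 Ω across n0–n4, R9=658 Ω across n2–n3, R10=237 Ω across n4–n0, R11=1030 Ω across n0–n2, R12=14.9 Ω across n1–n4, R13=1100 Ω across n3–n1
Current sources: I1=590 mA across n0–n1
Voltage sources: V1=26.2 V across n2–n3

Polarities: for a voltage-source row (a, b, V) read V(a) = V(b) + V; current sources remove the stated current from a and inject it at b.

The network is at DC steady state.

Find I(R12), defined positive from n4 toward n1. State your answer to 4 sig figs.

-0.04693 A

MNA unknowns: 4 node voltages V₁..V_4 plus 1 source current (V1)
R1: Y=0.009091 on G[2,0]
R2: Y=0.003774 on G[2,3]
R3: Y=0.0003650 on G[0,1]
I1: z[0]−=0.59, z[1]+=0.59
R4: Y=0.6098 on G[4,1]
R5: Y=0.003236 on G[0,3]
R6: Y=0.01404 on G[3,0]
R7: Y=0.0005263 on G[2,0]
R8: Y=0.001285 on G[0,4]
R9: Y=0.001520 on G[2,3]
R10: Y=0.004219 on G[4,0]
R11: Y=0.0009709 on G[0,2]
R12: Y=0.06711 on G[1,4]
R13: Y=0.0009091 on G[3,1]
V1: row V2−V3=26.2, i_V1 at 2,3
solve → V1=86.68, V2=19.30, V3=-6.901, V4=85.98
aux → i_V1=-0.3430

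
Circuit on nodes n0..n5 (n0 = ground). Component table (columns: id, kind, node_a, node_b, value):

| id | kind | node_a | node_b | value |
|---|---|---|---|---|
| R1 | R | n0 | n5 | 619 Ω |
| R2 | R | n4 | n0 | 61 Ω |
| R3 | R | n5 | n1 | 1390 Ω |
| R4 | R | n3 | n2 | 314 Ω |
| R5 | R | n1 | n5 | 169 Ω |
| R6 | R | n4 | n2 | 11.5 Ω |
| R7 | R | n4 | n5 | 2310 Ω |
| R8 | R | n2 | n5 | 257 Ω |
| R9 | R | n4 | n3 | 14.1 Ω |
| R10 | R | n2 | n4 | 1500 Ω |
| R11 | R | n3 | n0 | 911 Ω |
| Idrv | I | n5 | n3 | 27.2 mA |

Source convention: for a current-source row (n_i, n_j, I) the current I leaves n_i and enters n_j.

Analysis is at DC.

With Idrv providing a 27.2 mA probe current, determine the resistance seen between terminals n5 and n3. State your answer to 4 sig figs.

R_eq = 189.5 Ω

Element admittances at DC:
  Y(R1) = 0.001616 S between n0,n5
  Y(R2) = 0.01639 S between n4,n0
  Y(R3) = 0.0007194 S between n5,n1
  Y(R4) = 0.003185 S between n3,n2
  Y(R5) = 0.005917 S between n1,n5
  Y(R6) = 0.08696 S between n4,n2
  Y(R7) = 0.0004329 S between n4,n5
  Y(R8) = 0.003891 S between n2,n5
  Y(R9) = 0.07092 S between n4,n3
  Y(R10) = 0.0006667 S between n2,n4
  Y(R11) = 0.001098 S between n3,n0
  Idrv: injects 0.0272 A into n3 (from n5)
Assemble and solve the 5×5 MNA system:
  V(n1)=-4.420  V(n2)=0.2006  V(n3)=0.7346  V(n4)=0.3864  V(n5)=-4.420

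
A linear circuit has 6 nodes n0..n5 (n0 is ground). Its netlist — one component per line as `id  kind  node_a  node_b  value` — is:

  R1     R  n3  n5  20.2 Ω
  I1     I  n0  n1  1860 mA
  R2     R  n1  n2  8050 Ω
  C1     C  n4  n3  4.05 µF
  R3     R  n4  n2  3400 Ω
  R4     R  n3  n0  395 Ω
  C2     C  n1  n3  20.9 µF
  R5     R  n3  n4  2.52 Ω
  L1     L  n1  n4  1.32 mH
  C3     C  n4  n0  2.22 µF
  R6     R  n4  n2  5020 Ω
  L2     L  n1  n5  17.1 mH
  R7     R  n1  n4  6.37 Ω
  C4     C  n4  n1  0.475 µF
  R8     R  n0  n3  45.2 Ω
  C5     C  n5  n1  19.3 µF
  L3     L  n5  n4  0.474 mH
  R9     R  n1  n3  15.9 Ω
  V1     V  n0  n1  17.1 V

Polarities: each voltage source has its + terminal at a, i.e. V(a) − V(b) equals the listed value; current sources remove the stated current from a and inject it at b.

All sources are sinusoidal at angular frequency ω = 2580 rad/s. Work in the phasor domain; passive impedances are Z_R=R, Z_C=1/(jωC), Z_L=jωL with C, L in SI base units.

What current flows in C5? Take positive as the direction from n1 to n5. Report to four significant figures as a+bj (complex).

Apply KCL at each of the 5 non-ground nodes and solve the resulting linear system.
Node n1: branches {I1, R2, C2, L1, L2, R7, C4, C5, R9, V1} → V_1 = -17.10+0.000j
Node n2: branches {R2, R3, R6} → V_2 = -16.58+0.7094j
Node n3: branches {R1, C1, R4, C2, R5, R8, R9} → V_3 = -15.70+0.5938j
Node n4: branches {C1, R3, R5, L1, C3, R6, R7, C4, L3} → V_4 = -16.44+0.8881j
Node n5: branches {R1, L2, C5, L3} → V_5 = -16.40+0.9621j
Source currents: i(V1)=-2.252-0.07955j

0.04791-0.03489j A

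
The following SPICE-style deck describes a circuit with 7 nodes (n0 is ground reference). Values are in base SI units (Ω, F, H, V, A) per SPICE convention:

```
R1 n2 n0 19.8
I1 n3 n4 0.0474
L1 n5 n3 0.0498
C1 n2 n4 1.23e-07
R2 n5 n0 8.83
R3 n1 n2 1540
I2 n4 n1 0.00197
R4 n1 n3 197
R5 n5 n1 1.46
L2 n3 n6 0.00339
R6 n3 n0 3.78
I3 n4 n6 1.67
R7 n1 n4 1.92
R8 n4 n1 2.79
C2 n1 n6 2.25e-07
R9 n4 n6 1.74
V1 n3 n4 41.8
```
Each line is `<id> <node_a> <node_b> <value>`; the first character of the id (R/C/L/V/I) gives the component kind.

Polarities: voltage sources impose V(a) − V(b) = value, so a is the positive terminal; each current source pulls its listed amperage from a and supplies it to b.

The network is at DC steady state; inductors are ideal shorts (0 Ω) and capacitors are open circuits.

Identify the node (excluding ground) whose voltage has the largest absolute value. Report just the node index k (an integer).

4

Apply KCL at each of the 6 non-ground nodes and solve the resulting linear system.
Node n1: branches {R3, I2, R4, R5, R7, R8, C2} → V_1 = -23.37
Node n2: branches {R1, C1, R3} → V_2 = -0.2967
Node n3: branches {I1, L1, R4, L2, R6, V1} → V_3 = 0.03966
Node n4: branches {I1, C1, I2, I3, R7, R8, R9, V1} → V_4 = -41.76
Node n5: branches {L1, R2, R5} → V_5 = 0.03966
Node n6: branches {L2, I3, C2, R9} → V_6 = 0.03966
Source currents: i(L1)=-16.04, i(L2)=22.35, i(V1)=-38.57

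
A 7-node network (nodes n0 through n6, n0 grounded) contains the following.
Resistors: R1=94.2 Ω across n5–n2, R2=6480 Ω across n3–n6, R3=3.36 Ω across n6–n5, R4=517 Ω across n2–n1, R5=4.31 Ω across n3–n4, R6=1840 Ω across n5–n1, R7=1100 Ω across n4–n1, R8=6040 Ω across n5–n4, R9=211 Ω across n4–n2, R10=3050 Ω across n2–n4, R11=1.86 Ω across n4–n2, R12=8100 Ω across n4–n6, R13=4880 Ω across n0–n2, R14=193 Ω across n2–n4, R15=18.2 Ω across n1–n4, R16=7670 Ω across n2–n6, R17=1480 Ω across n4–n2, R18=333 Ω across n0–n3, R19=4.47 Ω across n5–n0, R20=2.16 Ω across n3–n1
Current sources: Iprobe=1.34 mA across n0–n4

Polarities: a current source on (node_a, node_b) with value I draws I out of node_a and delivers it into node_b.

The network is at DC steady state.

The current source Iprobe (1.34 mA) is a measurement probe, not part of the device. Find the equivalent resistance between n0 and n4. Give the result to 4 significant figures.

Apply KCL at each of the 6 non-ground nodes and solve the resulting linear system.
Node n1: branches {R4, R6, R7, R15, R20} → V_1 = 0.09376
Node n2: branches {R1, R4, R9, R10, R11, R13, R14, R16, R17} → V_2 = 0.09316
Node n3: branches {R2, R5, R18, R20} → V_3 = 0.09373
Node n4: branches {R5, R7, R8, R9, R10, R11, R12, R14, R15, R17, Iprobe} → V_4 = 0.09493
Node n5: branches {R1, R3, R6, R8, R19} → V_5 = 0.004646
Node n6: branches {R2, R3, R12, R16} → V_6 = 0.004769

R_eq = 70.84 Ω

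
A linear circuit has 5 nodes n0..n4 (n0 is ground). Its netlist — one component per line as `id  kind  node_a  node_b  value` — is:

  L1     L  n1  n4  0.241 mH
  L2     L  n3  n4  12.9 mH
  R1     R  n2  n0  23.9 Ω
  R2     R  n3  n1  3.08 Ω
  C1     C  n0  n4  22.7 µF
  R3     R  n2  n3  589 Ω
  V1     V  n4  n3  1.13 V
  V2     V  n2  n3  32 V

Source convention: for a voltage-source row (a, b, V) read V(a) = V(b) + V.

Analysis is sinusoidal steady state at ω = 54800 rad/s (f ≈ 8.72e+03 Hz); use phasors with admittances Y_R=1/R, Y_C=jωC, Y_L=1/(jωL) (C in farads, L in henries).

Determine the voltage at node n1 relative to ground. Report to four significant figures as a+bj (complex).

-1.107+0.7872j V

MNA unknowns: 4 node voltages V₁..V_4 plus 2 source currents (V1, V2)
L1: Y=0.000-0.07572j on G[1,4]
L2: Y=0.000-0.001415j on G[3,4]
R1: Y=0.04184+0.000j on G[2,0]
R2: Y=0.3247+0.000j on G[3,1]
C1: Y=0.000+1.244j on G[0,4]
R3: Y=0.001698+0.000j on G[2,3]
V1: row V4−V3=1.13, i_V1 at 4,3
V2: row V2−V3=32, i_V2 at 2,3
solve → V1=-1.107+0.7872j, V2=30.84+1.037j, V3=-1.165+1.037j, V4=-0.03488+1.037j
aux → i_V1=1.271+0.1261j, i_V2=-1.345-0.04340j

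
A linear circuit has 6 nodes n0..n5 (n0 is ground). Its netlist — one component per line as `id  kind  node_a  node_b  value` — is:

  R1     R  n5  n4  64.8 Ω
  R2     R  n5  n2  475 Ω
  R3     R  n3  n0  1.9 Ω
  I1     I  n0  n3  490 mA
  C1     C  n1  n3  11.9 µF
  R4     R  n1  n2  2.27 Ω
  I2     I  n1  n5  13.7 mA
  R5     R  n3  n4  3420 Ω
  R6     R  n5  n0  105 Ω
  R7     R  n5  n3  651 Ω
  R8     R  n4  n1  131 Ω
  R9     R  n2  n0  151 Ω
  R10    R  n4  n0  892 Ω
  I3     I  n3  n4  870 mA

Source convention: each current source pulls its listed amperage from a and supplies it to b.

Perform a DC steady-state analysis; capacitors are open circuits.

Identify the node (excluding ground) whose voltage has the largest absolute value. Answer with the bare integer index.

Element admittances at DC:
  Y(R1) = 0.01543 S between n5,n4
  Y(R2) = 0.002105 S between n5,n2
  Y(R3) = 0.5263 S between n3,n0
  I1: injects 0.49 A into n3 (from n0)
  Y(C1) = 0.000 S between n1,n3
  Y(R4) = 0.4405 S between n1,n2
  I2: injects 0.0137 A into n5 (from n1)
  Y(R5) = 0.0002924 S between n3,n4
  Y(R6) = 0.009524 S between n5,n0
  Y(R7) = 0.001536 S between n5,n3
  Y(R8) = 0.007634 S between n4,n1
  Y(R9) = 0.006623 S between n2,n0
  Y(R10) = 0.001121 S between n4,n0
  I3: injects 0.87 A into n4 (from n3)
Assemble and solve the 5×5 MNA system:
  V(n1)=40.89  V(n2)=40.30  V(n3)=-0.5473  V(n4)=76.44  V(n5)=44.67

4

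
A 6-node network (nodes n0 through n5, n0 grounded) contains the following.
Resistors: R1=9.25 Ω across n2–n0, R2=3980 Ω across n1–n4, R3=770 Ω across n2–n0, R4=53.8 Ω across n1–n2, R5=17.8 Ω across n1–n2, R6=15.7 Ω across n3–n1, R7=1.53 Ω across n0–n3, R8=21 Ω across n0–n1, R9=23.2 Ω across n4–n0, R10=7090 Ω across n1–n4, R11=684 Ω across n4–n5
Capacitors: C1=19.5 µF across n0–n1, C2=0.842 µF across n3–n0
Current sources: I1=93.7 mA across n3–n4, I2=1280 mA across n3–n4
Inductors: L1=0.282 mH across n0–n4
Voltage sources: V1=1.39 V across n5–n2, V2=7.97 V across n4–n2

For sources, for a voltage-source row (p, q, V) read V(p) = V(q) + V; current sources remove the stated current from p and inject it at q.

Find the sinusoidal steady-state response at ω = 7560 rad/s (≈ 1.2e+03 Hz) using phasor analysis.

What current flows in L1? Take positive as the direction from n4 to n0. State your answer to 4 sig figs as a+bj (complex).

2.329-0.9207j A

MNA unknowns: 5 node voltages V₁..V_5 plus 2 source currents (V1, V2)
R1: Y=0.1081+0.000j on G[2,0]
R2: Y=0.0002513+0.000j on G[1,4]
R3: Y=0.001299+0.000j on G[2,0]
R4: Y=0.01859+0.000j on G[1,2]
C1: Y=0.000+0.1474j on G[0,1]
I1: z[3]−=0.0937, z[4]+=0.0937
I2: z[3]−=1.28, z[4]+=1.28
R5: Y=0.05618+0.000j on G[1,2]
R6: Y=0.06369+0.000j on G[3,1]
L1: Y=0.000-0.4691j on G[0,4]
R7: Y=0.6536+0.000j on G[0,3]
C2: Y=0.000+0.006366j on G[3,0]
R8: Y=0.04762+0.000j on G[0,1]
R9: Y=0.04310+0.000j on G[4,0]
R10: Y=0.0001410+0.000j on G[1,4]
R11: Y=0.001462+0.000j on G[4,5]
V1: row V5−V2=1.39, i_V1 at 5,2
V2: row V4−V2=7.97, i_V2 at 4,2
solve → V1=-0.8807+2.788j, V2=-6.007+4.964j, V3=-1.991+0.2652j, V4=1.963+4.964j, V5=-4.617+4.964j
aux → i_V1=0.009620+0.000j, i_V2=-1.050+0.7058j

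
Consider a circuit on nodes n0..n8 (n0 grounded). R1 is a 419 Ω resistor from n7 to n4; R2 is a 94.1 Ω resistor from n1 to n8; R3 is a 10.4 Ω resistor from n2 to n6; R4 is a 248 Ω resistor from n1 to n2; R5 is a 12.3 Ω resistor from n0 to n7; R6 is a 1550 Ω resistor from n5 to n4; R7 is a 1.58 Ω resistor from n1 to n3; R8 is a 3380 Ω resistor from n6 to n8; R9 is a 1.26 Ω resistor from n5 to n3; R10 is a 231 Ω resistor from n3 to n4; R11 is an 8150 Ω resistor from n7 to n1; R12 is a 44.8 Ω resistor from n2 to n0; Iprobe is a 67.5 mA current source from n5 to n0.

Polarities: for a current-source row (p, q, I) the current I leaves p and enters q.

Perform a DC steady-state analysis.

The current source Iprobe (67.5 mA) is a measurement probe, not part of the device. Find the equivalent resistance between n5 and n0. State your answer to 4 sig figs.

R_eq = 190.0 Ω

MNA unknowns: 8 node voltages V₁..V_8
R1: Y=0.002387 on G[7,4]
R2: Y=0.01063 on G[1,8]
R3: Y=0.09615 on G[2,6]
R4: Y=0.004032 on G[1,2]
R5: Y=0.08130 on G[0,7]
R6: Y=0.0006452 on G[5,4]
R7: Y=0.6329 on G[1,3]
R8: Y=0.0002959 on G[6,8]
R9: Y=0.7937 on G[5,3]
R10: Y=0.004329 on G[3,4]
R11: Y=0.0001227 on G[7,1]
R12: Y=0.02232 on G[2,0]
Iprobe: z[5]−=0.0675, z[0]+=0.0675
solve → V1=-12.67, V2=-2.054, V3=-12.74, V4=-8.704, V5=-12.82, V6=-2.085, V7=-0.2664, V8=-12.38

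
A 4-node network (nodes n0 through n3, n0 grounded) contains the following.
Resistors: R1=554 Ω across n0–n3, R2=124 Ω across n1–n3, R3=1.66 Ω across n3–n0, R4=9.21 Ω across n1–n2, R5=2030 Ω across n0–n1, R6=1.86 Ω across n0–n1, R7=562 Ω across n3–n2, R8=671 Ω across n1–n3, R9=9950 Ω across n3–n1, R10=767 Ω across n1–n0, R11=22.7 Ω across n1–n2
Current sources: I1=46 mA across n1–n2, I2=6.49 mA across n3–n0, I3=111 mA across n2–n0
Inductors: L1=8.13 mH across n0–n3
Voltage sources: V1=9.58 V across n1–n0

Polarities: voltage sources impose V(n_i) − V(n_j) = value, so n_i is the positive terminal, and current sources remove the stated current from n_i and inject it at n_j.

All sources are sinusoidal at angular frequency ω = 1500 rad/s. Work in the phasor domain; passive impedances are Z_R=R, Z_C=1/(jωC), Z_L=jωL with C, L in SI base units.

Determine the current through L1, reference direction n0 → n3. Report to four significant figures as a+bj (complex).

Apply KCL at each of the 3 non-ground nodes and solve the resulting linear system.
Node n1: branches {I1, R2, R4, R5, R6, R8, R9, R10, R11, V1} → V_1 = 9.580+0.000j
Node n2: branches {I1, R4, R7, I3, R11} → V_2 = 9.051+0.0002501j
Node n3: branches {R1, R2, R3, I2, L1, R7, R8, R9} → V_3 = 0.1630+0.02171j
Source currents: i(V1)=-5.385+0.0002478j

-0.001780+0.01336j A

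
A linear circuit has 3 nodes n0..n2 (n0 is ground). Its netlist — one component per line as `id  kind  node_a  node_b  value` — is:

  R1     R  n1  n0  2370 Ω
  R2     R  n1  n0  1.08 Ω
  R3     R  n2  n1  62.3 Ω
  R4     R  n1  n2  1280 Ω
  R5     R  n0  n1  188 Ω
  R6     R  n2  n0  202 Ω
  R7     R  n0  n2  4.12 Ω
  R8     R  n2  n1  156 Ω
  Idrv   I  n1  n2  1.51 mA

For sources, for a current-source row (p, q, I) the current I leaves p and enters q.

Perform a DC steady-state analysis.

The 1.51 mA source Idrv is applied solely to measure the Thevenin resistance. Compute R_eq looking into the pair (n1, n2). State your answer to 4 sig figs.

R_eq = 4.568 Ω

Apply KCL at each of the 2 non-ground nodes and solve the resulting linear system.
Node n1: branches {R1, R2, R3, R4, R5, R8, Idrv} → V_1 = -0.001449
Node n2: branches {R3, R4, R6, R7, R8, Idrv} → V_2 = 0.005449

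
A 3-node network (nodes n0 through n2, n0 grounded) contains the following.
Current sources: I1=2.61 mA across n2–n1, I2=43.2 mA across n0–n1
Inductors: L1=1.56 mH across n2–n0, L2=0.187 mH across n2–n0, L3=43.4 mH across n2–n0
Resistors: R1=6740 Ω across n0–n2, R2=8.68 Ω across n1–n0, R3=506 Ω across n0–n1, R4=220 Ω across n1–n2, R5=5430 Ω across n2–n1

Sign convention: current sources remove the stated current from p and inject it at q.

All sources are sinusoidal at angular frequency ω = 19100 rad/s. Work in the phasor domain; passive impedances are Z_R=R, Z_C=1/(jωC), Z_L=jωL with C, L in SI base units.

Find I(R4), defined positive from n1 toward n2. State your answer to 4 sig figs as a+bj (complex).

0.001708+1.156e-05j A

MNA unknowns: 2 node voltages V₁..V_2
I1: z[2]−=0.00261, z[1]+=0.00261
L1: Y=0.000-0.03356j on G[2,0]
R1: Y=0.0001484+0.000j on G[0,2]
R2: Y=0.1152+0.000j on G[1,0]
R3: Y=0.001976+0.000j on G[0,1]
L2: Y=0.000-0.2800j on G[2,0]
R4: Y=0.004545+0.000j on G[1,2]
R5: Y=0.0001842+0.000j on G[2,1]
L3: Y=0.000-0.001206j on G[2,0]
I2: z[0]−=0.0432, z[1]+=0.0432
solve → V1=0.3758-0.0001026j, V2=-3.946e-05-0.002645j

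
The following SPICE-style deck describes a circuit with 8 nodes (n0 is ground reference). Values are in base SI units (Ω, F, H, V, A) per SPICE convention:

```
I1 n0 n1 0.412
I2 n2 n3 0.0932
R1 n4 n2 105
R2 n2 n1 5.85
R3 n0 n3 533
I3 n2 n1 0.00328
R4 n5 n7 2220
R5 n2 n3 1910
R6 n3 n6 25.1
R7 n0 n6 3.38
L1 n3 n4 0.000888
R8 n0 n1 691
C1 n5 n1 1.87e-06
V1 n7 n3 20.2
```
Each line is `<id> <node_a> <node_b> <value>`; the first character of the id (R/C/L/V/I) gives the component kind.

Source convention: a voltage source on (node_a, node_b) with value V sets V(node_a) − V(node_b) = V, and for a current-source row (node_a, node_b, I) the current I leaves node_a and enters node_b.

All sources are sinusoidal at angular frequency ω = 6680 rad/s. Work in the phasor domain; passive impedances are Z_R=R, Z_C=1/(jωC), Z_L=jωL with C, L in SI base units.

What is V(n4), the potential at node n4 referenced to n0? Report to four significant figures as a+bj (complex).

MNA unknowns: 7 node voltages V₁..V_7 plus 1 source current (V1)
I1: z[0]−=0.412, z[1]+=0.412
I2: z[2]−=0.0932, z[3]+=0.0932
R1: Y=0.009524+0.000j on G[4,2]
R2: Y=0.1709+0.000j on G[2,1]
R3: Y=0.001876+0.000j on G[0,3]
I3: z[2]−=0.00328, z[1]+=0.00328
R4: Y=0.0004505+0.000j on G[5,7]
R5: Y=0.0005236+0.000j on G[2,3]
R6: Y=0.03984+0.000j on G[3,6]
R7: Y=0.2959+0.000j on G[0,6]
L1: Y=0.000-0.1686j on G[3,4]
R8: Y=0.001447+0.000j on G[0,1]
C1: Y=0.000+0.01249j on G[5,1]
V1: row V7−V3=20.2, i_V1 at 7,3
solve → V1=37.72+1.109j, V2=35.63+1.122j, V3=9.663-0.04339j, V4=9.680+1.422j, V5=37.66+1.390j, V6=1.147-0.005149j, V7=29.86-0.04339j
aux → i_V1=0.003514+0.0006458j

9.680+1.422j V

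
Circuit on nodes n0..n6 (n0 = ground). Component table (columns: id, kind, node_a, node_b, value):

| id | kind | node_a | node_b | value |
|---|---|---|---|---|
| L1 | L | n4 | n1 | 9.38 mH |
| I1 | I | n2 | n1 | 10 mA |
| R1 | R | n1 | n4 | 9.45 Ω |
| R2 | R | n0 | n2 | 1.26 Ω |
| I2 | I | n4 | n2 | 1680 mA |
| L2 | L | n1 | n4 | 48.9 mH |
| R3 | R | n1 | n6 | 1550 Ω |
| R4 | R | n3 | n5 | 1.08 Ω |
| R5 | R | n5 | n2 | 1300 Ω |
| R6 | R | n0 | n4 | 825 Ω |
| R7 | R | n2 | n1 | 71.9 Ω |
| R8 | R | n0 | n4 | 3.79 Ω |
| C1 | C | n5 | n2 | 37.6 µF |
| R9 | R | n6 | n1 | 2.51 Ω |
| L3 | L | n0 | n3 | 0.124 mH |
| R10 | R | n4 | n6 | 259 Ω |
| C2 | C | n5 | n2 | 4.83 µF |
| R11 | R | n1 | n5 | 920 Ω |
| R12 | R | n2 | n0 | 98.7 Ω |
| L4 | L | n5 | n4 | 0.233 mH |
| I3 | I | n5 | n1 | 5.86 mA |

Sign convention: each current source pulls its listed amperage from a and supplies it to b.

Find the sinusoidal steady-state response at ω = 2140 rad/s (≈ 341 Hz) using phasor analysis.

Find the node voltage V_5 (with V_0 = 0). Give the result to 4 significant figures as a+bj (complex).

-1.399+0.1461j V

Element admittances at ω=2140 rad/s:
  Y(L1) = 0.000-0.04982j S between n4,n1
  I1: injects 0.01 A into n1 (from n2)
  Y(R1) = 0.1058+0.000j S between n1,n4
  Y(R2) = 0.7937+0.000j S between n0,n2
  I2: injects 1.68 A into n2 (from n4)
  Y(L2) = 0.000-0.009556j S between n1,n4
  Y(R3) = 0.0006452+0.000j S between n1,n6
  Y(R4) = 0.9259+0.000j S between n3,n5
  Y(R5) = 0.0007692+0.000j S between n5,n2
  Y(R6) = 0.001212+0.000j S between n0,n4
  Y(R7) = 0.01391+0.000j S between n2,n1
  Y(R8) = 0.2639+0.000j S between n0,n4
  Y(C1) = 0.000+0.08046j S between n5,n2
  Y(R9) = 0.3984+0.000j S between n6,n1
  Y(L3) = 0.000-3.768j S between n0,n3
  Y(R10) = 0.003861+0.000j S between n4,n6
  Y(C2) = 0.000+0.01034j S between n5,n2
  Y(R11) = 0.001087+0.000j S between n1,n5
  Y(R12) = 0.01013+0.000j S between n2,n0
  Y(L4) = 0.000-2.006j S between n5,n4
  I3: injects 0.00586 A into n1 (from n5)
Assemble and solve the 6×6 MNA system:
  V(n1)=-1.052-0.2591j  V(n2)=1.963-0.3773j  V(n3)=-0.1135-0.3160j  V(n4)=-1.461-0.4699j  V(n5)=-1.399+0.1461j  V(n6)=-1.055-0.2611j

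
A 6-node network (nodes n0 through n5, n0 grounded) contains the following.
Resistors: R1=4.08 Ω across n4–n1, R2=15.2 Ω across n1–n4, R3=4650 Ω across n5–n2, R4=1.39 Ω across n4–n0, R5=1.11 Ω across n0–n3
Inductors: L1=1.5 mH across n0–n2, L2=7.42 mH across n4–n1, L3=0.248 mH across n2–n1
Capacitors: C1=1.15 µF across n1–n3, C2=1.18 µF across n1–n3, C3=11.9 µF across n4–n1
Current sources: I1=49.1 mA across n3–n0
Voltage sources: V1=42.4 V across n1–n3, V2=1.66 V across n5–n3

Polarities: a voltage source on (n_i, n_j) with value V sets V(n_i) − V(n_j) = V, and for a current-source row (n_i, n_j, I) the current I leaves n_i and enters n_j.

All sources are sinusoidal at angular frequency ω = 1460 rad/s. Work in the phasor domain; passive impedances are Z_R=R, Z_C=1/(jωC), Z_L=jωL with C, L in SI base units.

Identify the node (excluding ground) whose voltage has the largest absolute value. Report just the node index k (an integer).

1

Apply KCL at each of the 5 non-ground nodes and solve the resulting linear system.
Node n1: branches {R1, R2, L2, C1, C2, C3, L3, V1} → V_1 = 29.71+11.35j
Node n2: branches {L1, R3, L3} → V_2 = 25.49+9.738j
Node n3: branches {C1, C2, I1, R5, V1, V2} → V_3 = -12.69+11.35j
Node n4: branches {R1, R2, L2, C3, R4} → V_4 = 9.646+1.966j
Node n5: branches {R3, V2} → V_5 = -11.03+11.35j
Source currents: i(V1)=-11.39+10.08j, i(V2)=0.007855-0.0003468j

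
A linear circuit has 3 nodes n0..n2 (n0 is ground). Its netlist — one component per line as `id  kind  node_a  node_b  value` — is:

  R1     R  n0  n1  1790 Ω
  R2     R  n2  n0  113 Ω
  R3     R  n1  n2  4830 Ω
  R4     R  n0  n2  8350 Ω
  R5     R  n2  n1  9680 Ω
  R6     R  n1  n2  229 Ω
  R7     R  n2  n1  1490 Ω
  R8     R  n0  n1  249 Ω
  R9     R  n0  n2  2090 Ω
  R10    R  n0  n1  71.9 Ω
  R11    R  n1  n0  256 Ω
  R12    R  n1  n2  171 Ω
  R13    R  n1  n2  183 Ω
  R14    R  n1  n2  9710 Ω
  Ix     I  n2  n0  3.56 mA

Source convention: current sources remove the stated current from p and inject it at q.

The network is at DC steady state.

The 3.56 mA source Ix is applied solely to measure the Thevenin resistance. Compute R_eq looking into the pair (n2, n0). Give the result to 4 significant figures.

MNA unknowns: 2 node voltages V₁..V_2
R1: Y=0.0005587 on G[0,1]
R2: Y=0.008850 on G[2,0]
R3: Y=0.0002070 on G[1,2]
R4: Y=0.0001198 on G[0,2]
R5: Y=0.0001033 on G[2,1]
R6: Y=0.004367 on G[1,2]
R7: Y=0.0006711 on G[2,1]
R8: Y=0.004016 on G[0,1]
R9: Y=0.0004785 on G[0,2]
R10: Y=0.01391 on G[0,1]
R11: Y=0.003906 on G[1,0]
R12: Y=0.005848 on G[1,2]
R13: Y=0.005464 on G[1,2]
R14: Y=0.0001030 on G[1,2]
Ix: z[2]−=0.00356, z[0]+=0.00356
solve → V1=-0.08008, V2=-0.1870

R_eq = 52.54 Ω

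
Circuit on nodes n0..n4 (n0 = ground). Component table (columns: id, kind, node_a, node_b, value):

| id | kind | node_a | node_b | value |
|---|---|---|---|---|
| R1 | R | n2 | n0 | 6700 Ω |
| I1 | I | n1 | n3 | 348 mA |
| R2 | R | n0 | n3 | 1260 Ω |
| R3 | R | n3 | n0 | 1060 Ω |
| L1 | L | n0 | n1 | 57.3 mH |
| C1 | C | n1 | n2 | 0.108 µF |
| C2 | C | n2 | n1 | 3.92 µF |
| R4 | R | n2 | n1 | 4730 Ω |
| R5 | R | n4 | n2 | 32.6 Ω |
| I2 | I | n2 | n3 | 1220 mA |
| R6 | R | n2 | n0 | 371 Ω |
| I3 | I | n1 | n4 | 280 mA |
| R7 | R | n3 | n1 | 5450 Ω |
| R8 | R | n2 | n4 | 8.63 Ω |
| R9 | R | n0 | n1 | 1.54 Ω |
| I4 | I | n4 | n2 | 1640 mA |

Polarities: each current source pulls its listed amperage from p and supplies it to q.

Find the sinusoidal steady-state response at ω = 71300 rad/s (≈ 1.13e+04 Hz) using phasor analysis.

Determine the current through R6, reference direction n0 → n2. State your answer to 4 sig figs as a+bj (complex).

Apply KCL at each of the 4 non-ground nodes and solve the resulting linear system.
Node n1: branches {I1, L1, C1, C2, R4, I3, R7, R9} → V_1 = -2.174-0.01499j
Node n2: branches {R1, C1, C2, R4, R5, I2, R6, R8, I4} → V_2 = -2.208+3.236j
Node n3: branches {I1, R2, R3, I2, R7} → V_3 = 816.2-0.001432j
Node n4: branches {R5, I3, R8, I4} → V_4 = -11.49+3.236j

0.005952-0.008723j A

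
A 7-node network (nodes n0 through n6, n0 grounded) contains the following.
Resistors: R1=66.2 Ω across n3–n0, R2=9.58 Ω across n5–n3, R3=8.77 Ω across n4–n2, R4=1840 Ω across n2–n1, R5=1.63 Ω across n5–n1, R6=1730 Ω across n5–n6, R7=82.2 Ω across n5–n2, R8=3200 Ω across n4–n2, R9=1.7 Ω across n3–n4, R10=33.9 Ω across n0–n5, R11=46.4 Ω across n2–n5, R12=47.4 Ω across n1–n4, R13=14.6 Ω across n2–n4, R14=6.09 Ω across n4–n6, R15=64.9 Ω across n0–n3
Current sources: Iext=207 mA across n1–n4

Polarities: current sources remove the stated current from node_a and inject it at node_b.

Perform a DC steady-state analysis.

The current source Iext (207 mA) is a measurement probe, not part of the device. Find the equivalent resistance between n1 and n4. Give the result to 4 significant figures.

MNA unknowns: 6 node voltages V₁..V_6
R1: Y=0.01511 on G[3,0]
R2: Y=0.1044 on G[5,3]
R3: Y=0.1140 on G[4,2]
R4: Y=0.0005435 on G[2,1]
R5: Y=0.6135 on G[5,1]
R6: Y=0.0005780 on G[5,6]
R7: Y=0.01217 on G[5,2]
R8: Y=0.0003125 on G[4,2]
R9: Y=0.5882 on G[3,4]
R10: Y=0.02950 on G[0,5]
R11: Y=0.02155 on G[2,5]
R12: Y=0.02110 on G[1,4]
R13: Y=0.06849 on G[2,4]
R14: Y=0.1642 on G[4,6]
R15: Y=0.01541 on G[0,3]
Iext: z[1]−=0.207, z[4]+=0.207
solve → V1=-0.8475, V2=0.5622, V3=0.5483, V4=0.7746, V5=-0.5671, V6=0.7699

R_eq = 7.837 Ω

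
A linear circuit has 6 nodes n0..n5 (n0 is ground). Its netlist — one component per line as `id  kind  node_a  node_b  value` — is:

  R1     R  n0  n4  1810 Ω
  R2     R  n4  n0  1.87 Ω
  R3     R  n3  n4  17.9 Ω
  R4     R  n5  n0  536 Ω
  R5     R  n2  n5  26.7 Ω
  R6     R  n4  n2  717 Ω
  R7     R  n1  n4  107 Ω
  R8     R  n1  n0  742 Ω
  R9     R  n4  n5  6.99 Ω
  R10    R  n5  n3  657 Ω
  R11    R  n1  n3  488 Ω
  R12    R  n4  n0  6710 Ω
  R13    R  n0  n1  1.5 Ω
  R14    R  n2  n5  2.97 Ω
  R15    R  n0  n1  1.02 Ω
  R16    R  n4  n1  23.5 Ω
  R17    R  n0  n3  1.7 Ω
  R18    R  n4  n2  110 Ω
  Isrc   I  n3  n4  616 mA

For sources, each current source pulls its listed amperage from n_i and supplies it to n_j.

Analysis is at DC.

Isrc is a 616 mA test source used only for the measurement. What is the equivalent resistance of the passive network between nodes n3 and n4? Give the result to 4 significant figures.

Apply KCL at each of the 5 non-ground nodes and solve the resulting linear system.
Node n1: branches {R7, R8, R11, R13, R15, R16} → V_1 = 0.02570
Node n2: branches {R5, R6, R14, R18} → V_2 = 0.8506
Node n3: branches {R3, R10, R11, R17, Isrc} → V_3 = -0.8733
Node n4: branches {R1, R2, R3, R6, R7, R9, R12, R16, R18, Isrc} → V_4 = 0.8774
Node n5: branches {R4, R5, R9, R10, R14} → V_5 = 0.8499

R_eq = 2.842 Ω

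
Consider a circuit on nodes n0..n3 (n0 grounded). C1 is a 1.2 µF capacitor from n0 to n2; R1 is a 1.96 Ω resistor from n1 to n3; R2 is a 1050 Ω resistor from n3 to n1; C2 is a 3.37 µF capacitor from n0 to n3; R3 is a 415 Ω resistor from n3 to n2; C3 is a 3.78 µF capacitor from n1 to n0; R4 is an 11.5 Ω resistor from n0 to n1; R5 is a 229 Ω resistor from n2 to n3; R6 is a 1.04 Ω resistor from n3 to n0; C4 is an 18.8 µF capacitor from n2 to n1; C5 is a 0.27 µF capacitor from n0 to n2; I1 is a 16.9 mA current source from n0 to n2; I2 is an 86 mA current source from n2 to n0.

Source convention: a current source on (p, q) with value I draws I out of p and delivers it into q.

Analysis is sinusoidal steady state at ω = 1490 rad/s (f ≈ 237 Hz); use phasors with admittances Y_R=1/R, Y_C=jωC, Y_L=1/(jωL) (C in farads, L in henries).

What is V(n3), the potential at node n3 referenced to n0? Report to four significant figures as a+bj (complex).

-0.05373+0.004097j V

Element admittances at ω=1490 rad/s:
  Y(C1) = 0.000+0.001788j S between n0,n2
  Y(R1) = 0.5102+0.000j S between n1,n3
  Y(R2) = 0.0009524+0.000j S between n3,n1
  Y(C2) = 0.000+0.005021j S between n0,n3
  Y(R3) = 0.002410+0.000j S between n3,n2
  Y(C3) = 0.000+0.005632j S between n1,n0
  Y(R4) = 0.08696+0.000j S between n0,n1
  Y(R5) = 0.004367+0.000j S between n2,n3
  Y(R6) = 0.9615+0.000j S between n3,n0
  Y(C4) = 0.000+0.02801j S between n2,n1
  Y(C5) = 0.000+0.0004023j S between n0,n2
  I1: injects 0.0169 A into n2 (from n0)
  I2: injects 0.086 A into n0 (from n2)
Assemble and solve the 3×3 MNA system:
  V(n1)=-0.1474-0.01711j  V(n2)=-0.6172+2.146j  V(n3)=-0.05373+0.004097j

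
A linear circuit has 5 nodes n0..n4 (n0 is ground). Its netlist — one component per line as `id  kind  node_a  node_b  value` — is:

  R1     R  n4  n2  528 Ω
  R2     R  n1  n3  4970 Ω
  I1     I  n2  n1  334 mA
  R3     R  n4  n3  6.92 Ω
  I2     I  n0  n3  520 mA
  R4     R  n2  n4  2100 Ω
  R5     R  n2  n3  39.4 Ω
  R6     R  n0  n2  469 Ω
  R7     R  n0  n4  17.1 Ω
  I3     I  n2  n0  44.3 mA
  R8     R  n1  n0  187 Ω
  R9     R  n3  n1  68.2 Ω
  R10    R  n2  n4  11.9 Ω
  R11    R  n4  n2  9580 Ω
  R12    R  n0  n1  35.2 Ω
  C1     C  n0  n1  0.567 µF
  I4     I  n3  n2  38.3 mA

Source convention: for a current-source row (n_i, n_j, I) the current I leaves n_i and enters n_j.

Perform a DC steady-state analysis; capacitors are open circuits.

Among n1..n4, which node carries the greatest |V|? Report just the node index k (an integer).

Apply KCL at each of the 4 non-ground nodes and solve the resulting linear system.
Node n1: branches {R2, I1, R8, R9, R12, C1} → V_1 = 8.653
Node n2: branches {R1, I1, R4, R5, R6, I3, R10, R11, I4} → V_2 = 0.6799
Node n3: branches {R2, R3, I2, R5, R9, I4} → V_3 = 5.833
Node n4: branches {R1, R3, R4, R7, R10, R11} → V_4 = 3.115

1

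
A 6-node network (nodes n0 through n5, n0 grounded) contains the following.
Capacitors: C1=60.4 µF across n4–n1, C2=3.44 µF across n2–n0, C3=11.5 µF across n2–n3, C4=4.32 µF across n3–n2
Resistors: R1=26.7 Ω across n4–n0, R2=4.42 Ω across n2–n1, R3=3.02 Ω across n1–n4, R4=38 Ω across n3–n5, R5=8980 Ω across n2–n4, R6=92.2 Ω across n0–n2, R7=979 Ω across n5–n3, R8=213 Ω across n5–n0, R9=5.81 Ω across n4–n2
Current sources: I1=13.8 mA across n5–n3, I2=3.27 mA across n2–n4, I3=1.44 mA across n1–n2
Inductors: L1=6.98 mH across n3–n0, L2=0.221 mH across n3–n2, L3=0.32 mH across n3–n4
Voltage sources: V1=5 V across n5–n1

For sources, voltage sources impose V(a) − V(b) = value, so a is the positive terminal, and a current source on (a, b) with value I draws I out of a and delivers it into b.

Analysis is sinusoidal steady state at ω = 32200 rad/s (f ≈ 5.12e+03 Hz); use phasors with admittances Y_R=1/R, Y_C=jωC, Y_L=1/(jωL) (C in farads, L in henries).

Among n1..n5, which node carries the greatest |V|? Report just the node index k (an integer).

5

Apply KCL at each of the 5 non-ground nodes and solve the resulting linear system.
Node n1: branches {C1, R2, I3, R3, V1} → V_1 = -0.3670-0.08130j
Node n2: branches {C2, C3, I2, R2, I3, R5, L2, R6, C4, R9} → V_2 = 0.04583+0.05936j
Node n3: branches {I1, C3, L1, R4, L2, C4, R7, L3} → V_3 = 0.2292-0.3781j
Node n4: branches {C1, R1, I2, R3, R5, R9, L3} → V_4 = -0.3736-0.1153j
Node n5: branches {I1, R4, R7, R8, V1} → V_5 = 4.633-0.08130j
Source currents: i(V1)=-0.1559-0.007733j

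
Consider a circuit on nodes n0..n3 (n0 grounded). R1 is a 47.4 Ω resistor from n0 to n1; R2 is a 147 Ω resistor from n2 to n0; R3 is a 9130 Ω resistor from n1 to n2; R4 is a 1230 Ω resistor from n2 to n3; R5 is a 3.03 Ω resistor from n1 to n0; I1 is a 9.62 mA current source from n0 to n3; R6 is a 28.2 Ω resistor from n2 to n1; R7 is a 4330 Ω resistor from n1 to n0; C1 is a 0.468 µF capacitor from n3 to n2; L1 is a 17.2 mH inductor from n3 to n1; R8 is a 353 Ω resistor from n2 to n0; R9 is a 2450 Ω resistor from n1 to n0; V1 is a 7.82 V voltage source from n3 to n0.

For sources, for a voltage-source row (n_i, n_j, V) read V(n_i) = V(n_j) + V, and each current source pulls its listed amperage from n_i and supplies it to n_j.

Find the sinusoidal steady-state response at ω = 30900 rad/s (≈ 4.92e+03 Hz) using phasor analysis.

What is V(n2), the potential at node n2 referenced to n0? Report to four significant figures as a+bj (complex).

MNA unknowns: 3 node voltages V₁..V_3 plus 1 source current (V1)
R1: Y=0.02110+0.000j on G[0,1]
R2: Y=0.006803+0.000j on G[2,0]
R3: Y=0.0001095+0.000j on G[1,2]
R4: Y=0.0008130+0.000j on G[2,3]
R5: Y=0.3300+0.000j on G[1,0]
I1: z[0]−=0.00962, z[3]+=0.00962
R6: Y=0.03546+0.000j on G[2,1]
R7: Y=0.0002309+0.000j on G[1,0]
C1: Y=0.000+0.01446j on G[3,2]
L1: Y=0.000-0.001882j on G[3,1]
R8: Y=0.002833+0.000j on G[2,0]
R9: Y=0.0004082+0.000j on G[1,0]
V1: row V3−V0=7.82, i_V1 at 3,0
solve → V1=0.08421+0.1737j, V2=0.9262+2.301j, V3=7.820+0.000j
aux → i_V1=-0.02893-0.08327j

0.9262+2.301j V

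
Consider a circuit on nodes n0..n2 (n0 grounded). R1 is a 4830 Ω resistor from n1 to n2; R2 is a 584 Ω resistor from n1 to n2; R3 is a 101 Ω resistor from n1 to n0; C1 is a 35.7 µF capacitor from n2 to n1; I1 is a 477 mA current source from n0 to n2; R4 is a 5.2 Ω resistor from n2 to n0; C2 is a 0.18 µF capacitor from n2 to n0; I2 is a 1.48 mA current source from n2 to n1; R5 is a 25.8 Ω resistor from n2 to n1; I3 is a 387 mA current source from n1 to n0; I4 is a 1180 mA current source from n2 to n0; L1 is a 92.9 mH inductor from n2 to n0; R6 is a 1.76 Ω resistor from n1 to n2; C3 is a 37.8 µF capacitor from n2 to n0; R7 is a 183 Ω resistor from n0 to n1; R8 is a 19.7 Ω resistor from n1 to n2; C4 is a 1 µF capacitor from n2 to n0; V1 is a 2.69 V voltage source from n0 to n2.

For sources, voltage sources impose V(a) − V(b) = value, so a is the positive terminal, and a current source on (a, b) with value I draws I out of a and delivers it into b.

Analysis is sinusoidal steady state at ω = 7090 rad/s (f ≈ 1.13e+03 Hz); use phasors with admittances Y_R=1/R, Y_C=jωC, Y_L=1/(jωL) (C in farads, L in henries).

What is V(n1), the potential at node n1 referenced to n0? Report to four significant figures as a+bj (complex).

Apply KCL at each of the 2 non-ground nodes and solve the resulting linear system.
Node n1: branches {R1, R2, R3, C1, I2, R5, I3, R6, R7, R8} → V_1 = -3.137+0.1676j
Node n2: branches {R1, R2, C1, I1, R4, C2, I2, R5, I4, L1, R6, C3, R8, C4, V1} → V_2 = -2.690+0.000j
Source currents: i(V1)=0.5245-0.7368j

-3.137+0.1676j V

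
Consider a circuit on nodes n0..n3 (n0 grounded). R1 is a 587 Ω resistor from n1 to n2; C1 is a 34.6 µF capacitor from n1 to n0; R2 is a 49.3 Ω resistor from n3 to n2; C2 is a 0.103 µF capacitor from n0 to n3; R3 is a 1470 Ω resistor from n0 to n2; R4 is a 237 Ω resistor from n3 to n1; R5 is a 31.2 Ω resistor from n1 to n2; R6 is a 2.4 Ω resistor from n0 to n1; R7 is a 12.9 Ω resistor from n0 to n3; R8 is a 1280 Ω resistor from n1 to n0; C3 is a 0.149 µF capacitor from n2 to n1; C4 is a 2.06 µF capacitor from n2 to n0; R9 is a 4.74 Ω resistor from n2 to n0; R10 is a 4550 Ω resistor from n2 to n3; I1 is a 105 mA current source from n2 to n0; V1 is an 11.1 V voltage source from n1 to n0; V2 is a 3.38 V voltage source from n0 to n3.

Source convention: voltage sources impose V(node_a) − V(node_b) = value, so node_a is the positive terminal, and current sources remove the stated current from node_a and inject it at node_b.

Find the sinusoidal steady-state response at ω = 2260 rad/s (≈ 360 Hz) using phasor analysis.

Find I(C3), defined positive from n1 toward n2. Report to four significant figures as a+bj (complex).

-3.060e-08+0.003484j A

Apply KCL at each of the 3 non-ground nodes and solve the resulting linear system.
Node n1: branches {R1, C1, R4, R5, R6, R8, C3, V1} → V_1 = 11.10+0.000j
Node n2: branches {R1, R2, R3, R5, C3, C4, R9, R10, I1} → V_2 = 0.7535-9.086e-05j
Node n3: branches {R2, C2, R4, R7, R10, V2} → V_3 = -3.380+0.000j
Source currents: i(V1)=-5.044-0.8715j, i(V2)=-0.4079-0.0007849j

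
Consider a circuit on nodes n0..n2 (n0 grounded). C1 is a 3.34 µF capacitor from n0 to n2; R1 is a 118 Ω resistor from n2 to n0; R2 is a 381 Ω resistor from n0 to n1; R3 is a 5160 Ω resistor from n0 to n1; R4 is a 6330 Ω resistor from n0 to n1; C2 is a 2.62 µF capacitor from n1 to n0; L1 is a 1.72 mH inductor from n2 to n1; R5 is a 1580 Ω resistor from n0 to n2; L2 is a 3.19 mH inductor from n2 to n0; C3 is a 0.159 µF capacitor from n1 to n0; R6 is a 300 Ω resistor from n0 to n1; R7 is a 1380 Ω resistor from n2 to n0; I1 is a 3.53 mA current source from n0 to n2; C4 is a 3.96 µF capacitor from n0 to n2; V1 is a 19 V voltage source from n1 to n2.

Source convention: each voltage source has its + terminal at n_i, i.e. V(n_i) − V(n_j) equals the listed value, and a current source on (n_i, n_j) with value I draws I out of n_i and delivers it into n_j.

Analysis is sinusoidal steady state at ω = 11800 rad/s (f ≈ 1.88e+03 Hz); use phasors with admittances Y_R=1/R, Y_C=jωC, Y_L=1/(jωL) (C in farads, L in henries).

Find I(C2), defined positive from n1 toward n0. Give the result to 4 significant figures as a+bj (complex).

-0.002427+0.3784j A

Element admittances at ω=11800 rad/s:
  Y(C1) = 0.000+0.03941j S between n0,n2
  Y(R1) = 0.008475+0.000j S between n2,n0
  Y(R2) = 0.002625+0.000j S between n0,n1
  Y(R3) = 0.0001938+0.000j S between n0,n1
  Y(R4) = 0.0001580+0.000j S between n0,n1
  Y(C2) = 0.000+0.03092j S between n1,n0
  Y(L1) = 0.000-0.04927j S between n2,n1
  Y(R5) = 0.0006329+0.000j S between n0,n2
  Y(L2) = 0.000-0.02657j S between n2,n0
  Y(C3) = 0.000+0.001876j S between n1,n0
  Y(R6) = 0.003333+0.000j S between n0,n1
  Y(R7) = 0.0007246+0.000j S between n2,n0
  I1: injects 0.00353 A into n2 (from n0)
  Y(C4) = 0.000+0.04673j S between n0,n2
  V1: constraint V(n1)−V(n2) = 19
Assemble and solve the 3×3 MNA system:
  V(n1)=12.24+0.07849j  V(n2)=-6.759+0.07849j
  i(V1)=-0.07466+0.5342j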